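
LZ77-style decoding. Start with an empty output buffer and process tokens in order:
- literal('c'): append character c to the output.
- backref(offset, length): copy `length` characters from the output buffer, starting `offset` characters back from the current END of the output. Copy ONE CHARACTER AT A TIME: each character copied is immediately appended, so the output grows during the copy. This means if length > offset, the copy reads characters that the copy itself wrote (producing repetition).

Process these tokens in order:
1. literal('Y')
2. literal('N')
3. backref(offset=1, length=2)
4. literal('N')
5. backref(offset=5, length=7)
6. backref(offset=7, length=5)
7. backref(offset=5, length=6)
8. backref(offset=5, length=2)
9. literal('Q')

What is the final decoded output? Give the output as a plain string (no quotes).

Answer: YNNNNYNNNNYNYNNNNYNNNNYNNQ

Derivation:
Token 1: literal('Y'). Output: "Y"
Token 2: literal('N'). Output: "YN"
Token 3: backref(off=1, len=2) (overlapping!). Copied 'NN' from pos 1. Output: "YNNN"
Token 4: literal('N'). Output: "YNNNN"
Token 5: backref(off=5, len=7) (overlapping!). Copied 'YNNNNYN' from pos 0. Output: "YNNNNYNNNNYN"
Token 6: backref(off=7, len=5). Copied 'YNNNN' from pos 5. Output: "YNNNNYNNNNYNYNNNN"
Token 7: backref(off=5, len=6) (overlapping!). Copied 'YNNNNY' from pos 12. Output: "YNNNNYNNNNYNYNNNNYNNNNY"
Token 8: backref(off=5, len=2). Copied 'NN' from pos 18. Output: "YNNNNYNNNNYNYNNNNYNNNNYNN"
Token 9: literal('Q'). Output: "YNNNNYNNNNYNYNNNNYNNNNYNNQ"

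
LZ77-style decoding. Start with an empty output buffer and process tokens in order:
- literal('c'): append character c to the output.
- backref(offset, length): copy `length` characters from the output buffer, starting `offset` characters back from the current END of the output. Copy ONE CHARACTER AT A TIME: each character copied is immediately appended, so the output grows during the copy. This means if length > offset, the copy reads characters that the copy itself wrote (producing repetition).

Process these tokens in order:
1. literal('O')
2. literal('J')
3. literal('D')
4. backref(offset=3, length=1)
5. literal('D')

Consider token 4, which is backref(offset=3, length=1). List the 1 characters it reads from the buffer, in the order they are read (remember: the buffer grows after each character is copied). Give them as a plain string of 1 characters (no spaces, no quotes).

Answer: O

Derivation:
Token 1: literal('O'). Output: "O"
Token 2: literal('J'). Output: "OJ"
Token 3: literal('D'). Output: "OJD"
Token 4: backref(off=3, len=1). Buffer before: "OJD" (len 3)
  byte 1: read out[0]='O', append. Buffer now: "OJDO"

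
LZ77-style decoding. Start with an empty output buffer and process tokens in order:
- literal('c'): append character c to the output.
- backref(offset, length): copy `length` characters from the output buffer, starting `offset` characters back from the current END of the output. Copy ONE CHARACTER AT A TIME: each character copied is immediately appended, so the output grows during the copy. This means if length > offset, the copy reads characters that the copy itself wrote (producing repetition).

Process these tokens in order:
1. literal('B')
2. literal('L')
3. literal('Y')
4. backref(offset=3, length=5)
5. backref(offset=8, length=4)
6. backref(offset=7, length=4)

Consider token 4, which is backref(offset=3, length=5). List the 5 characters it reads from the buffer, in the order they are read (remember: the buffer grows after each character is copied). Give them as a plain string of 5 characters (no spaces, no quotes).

Answer: BLYBL

Derivation:
Token 1: literal('B'). Output: "B"
Token 2: literal('L'). Output: "BL"
Token 3: literal('Y'). Output: "BLY"
Token 4: backref(off=3, len=5). Buffer before: "BLY" (len 3)
  byte 1: read out[0]='B', append. Buffer now: "BLYB"
  byte 2: read out[1]='L', append. Buffer now: "BLYBL"
  byte 3: read out[2]='Y', append. Buffer now: "BLYBLY"
  byte 4: read out[3]='B', append. Buffer now: "BLYBLYB"
  byte 5: read out[4]='L', append. Buffer now: "BLYBLYBL"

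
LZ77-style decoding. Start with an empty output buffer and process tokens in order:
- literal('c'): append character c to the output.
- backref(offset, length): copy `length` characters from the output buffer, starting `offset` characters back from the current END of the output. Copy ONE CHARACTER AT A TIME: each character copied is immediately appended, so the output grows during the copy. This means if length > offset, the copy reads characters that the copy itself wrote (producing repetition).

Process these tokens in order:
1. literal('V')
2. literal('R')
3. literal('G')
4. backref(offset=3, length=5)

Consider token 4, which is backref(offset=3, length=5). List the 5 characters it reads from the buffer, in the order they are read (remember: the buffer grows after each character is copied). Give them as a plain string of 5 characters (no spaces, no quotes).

Answer: VRGVR

Derivation:
Token 1: literal('V'). Output: "V"
Token 2: literal('R'). Output: "VR"
Token 3: literal('G'). Output: "VRG"
Token 4: backref(off=3, len=5). Buffer before: "VRG" (len 3)
  byte 1: read out[0]='V', append. Buffer now: "VRGV"
  byte 2: read out[1]='R', append. Buffer now: "VRGVR"
  byte 3: read out[2]='G', append. Buffer now: "VRGVRG"
  byte 4: read out[3]='V', append. Buffer now: "VRGVRGV"
  byte 5: read out[4]='R', append. Buffer now: "VRGVRGVR"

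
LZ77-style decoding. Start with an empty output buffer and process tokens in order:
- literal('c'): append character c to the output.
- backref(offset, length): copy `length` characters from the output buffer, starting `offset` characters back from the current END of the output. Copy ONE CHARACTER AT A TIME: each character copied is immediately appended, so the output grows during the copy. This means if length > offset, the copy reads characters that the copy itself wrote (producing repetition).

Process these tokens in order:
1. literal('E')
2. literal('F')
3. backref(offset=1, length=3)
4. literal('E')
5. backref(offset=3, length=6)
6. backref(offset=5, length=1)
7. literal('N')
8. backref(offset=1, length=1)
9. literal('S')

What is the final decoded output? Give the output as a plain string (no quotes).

Token 1: literal('E'). Output: "E"
Token 2: literal('F'). Output: "EF"
Token 3: backref(off=1, len=3) (overlapping!). Copied 'FFF' from pos 1. Output: "EFFFF"
Token 4: literal('E'). Output: "EFFFFE"
Token 5: backref(off=3, len=6) (overlapping!). Copied 'FFEFFE' from pos 3. Output: "EFFFFEFFEFFE"
Token 6: backref(off=5, len=1). Copied 'F' from pos 7. Output: "EFFFFEFFEFFEF"
Token 7: literal('N'). Output: "EFFFFEFFEFFEFN"
Token 8: backref(off=1, len=1). Copied 'N' from pos 13. Output: "EFFFFEFFEFFEFNN"
Token 9: literal('S'). Output: "EFFFFEFFEFFEFNNS"

Answer: EFFFFEFFEFFEFNNS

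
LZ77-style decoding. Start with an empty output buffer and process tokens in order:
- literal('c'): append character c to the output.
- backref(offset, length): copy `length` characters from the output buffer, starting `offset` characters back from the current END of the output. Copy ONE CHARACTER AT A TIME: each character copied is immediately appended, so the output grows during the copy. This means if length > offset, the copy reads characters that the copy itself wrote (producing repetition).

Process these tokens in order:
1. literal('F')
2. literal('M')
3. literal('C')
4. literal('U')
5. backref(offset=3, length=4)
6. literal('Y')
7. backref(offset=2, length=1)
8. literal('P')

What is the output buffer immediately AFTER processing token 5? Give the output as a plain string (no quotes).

Token 1: literal('F'). Output: "F"
Token 2: literal('M'). Output: "FM"
Token 3: literal('C'). Output: "FMC"
Token 4: literal('U'). Output: "FMCU"
Token 5: backref(off=3, len=4) (overlapping!). Copied 'MCUM' from pos 1. Output: "FMCUMCUM"

Answer: FMCUMCUM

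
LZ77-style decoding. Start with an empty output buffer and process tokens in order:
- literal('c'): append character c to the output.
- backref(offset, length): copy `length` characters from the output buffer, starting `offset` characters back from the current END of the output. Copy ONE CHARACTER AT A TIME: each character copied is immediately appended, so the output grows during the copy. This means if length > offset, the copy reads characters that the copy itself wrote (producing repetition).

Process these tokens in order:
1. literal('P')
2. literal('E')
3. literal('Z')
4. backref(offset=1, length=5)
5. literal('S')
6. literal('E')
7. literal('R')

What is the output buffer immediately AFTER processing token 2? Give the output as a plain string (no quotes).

Token 1: literal('P'). Output: "P"
Token 2: literal('E'). Output: "PE"

Answer: PE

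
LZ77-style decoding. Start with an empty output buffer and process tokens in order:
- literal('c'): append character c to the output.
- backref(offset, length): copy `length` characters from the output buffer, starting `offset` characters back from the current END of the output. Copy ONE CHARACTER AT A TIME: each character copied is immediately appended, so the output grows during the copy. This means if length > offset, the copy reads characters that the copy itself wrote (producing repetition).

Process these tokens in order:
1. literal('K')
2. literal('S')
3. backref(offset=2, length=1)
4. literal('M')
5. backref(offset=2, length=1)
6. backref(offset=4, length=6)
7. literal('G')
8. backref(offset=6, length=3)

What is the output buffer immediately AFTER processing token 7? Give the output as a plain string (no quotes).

Answer: KSKMKSKMKSKG

Derivation:
Token 1: literal('K'). Output: "K"
Token 2: literal('S'). Output: "KS"
Token 3: backref(off=2, len=1). Copied 'K' from pos 0. Output: "KSK"
Token 4: literal('M'). Output: "KSKM"
Token 5: backref(off=2, len=1). Copied 'K' from pos 2. Output: "KSKMK"
Token 6: backref(off=4, len=6) (overlapping!). Copied 'SKMKSK' from pos 1. Output: "KSKMKSKMKSK"
Token 7: literal('G'). Output: "KSKMKSKMKSKG"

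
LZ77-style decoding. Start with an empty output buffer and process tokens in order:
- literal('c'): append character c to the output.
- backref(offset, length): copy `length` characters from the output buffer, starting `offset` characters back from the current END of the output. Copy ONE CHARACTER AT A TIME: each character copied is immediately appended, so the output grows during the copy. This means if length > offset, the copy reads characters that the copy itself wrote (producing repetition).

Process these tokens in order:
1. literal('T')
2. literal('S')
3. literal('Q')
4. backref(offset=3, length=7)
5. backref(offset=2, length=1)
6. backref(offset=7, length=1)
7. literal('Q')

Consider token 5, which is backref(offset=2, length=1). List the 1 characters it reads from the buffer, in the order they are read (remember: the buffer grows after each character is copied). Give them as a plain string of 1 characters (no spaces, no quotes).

Token 1: literal('T'). Output: "T"
Token 2: literal('S'). Output: "TS"
Token 3: literal('Q'). Output: "TSQ"
Token 4: backref(off=3, len=7) (overlapping!). Copied 'TSQTSQT' from pos 0. Output: "TSQTSQTSQT"
Token 5: backref(off=2, len=1). Buffer before: "TSQTSQTSQT" (len 10)
  byte 1: read out[8]='Q', append. Buffer now: "TSQTSQTSQTQ"

Answer: Q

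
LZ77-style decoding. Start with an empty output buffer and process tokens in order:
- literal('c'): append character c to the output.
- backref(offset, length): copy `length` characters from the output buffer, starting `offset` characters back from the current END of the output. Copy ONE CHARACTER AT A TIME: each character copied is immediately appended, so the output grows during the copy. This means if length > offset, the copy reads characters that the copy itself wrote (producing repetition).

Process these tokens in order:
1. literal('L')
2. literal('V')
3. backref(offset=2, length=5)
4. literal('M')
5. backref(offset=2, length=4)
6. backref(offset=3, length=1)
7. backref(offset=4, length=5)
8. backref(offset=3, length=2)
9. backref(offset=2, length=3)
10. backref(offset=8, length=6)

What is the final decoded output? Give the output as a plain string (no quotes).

Answer: LVLVLVLMLMLMMMLMMMMMMMMMMMMMM

Derivation:
Token 1: literal('L'). Output: "L"
Token 2: literal('V'). Output: "LV"
Token 3: backref(off=2, len=5) (overlapping!). Copied 'LVLVL' from pos 0. Output: "LVLVLVL"
Token 4: literal('M'). Output: "LVLVLVLM"
Token 5: backref(off=2, len=4) (overlapping!). Copied 'LMLM' from pos 6. Output: "LVLVLVLMLMLM"
Token 6: backref(off=3, len=1). Copied 'M' from pos 9. Output: "LVLVLVLMLMLMM"
Token 7: backref(off=4, len=5) (overlapping!). Copied 'MLMMM' from pos 9. Output: "LVLVLVLMLMLMMMLMMM"
Token 8: backref(off=3, len=2). Copied 'MM' from pos 15. Output: "LVLVLVLMLMLMMMLMMMMM"
Token 9: backref(off=2, len=3) (overlapping!). Copied 'MMM' from pos 18. Output: "LVLVLVLMLMLMMMLMMMMMMMM"
Token 10: backref(off=8, len=6). Copied 'MMMMMM' from pos 15. Output: "LVLVLVLMLMLMMMLMMMMMMMMMMMMMM"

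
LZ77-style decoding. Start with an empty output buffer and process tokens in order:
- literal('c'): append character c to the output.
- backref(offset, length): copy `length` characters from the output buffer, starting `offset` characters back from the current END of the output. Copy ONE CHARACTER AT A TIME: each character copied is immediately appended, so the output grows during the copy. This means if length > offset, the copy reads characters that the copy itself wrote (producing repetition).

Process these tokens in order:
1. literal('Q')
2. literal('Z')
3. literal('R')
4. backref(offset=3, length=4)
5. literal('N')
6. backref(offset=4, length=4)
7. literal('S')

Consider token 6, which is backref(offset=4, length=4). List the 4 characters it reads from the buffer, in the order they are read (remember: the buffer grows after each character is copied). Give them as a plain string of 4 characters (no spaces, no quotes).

Answer: ZRQN

Derivation:
Token 1: literal('Q'). Output: "Q"
Token 2: literal('Z'). Output: "QZ"
Token 3: literal('R'). Output: "QZR"
Token 4: backref(off=3, len=4) (overlapping!). Copied 'QZRQ' from pos 0. Output: "QZRQZRQ"
Token 5: literal('N'). Output: "QZRQZRQN"
Token 6: backref(off=4, len=4). Buffer before: "QZRQZRQN" (len 8)
  byte 1: read out[4]='Z', append. Buffer now: "QZRQZRQNZ"
  byte 2: read out[5]='R', append. Buffer now: "QZRQZRQNZR"
  byte 3: read out[6]='Q', append. Buffer now: "QZRQZRQNZRQ"
  byte 4: read out[7]='N', append. Buffer now: "QZRQZRQNZRQN"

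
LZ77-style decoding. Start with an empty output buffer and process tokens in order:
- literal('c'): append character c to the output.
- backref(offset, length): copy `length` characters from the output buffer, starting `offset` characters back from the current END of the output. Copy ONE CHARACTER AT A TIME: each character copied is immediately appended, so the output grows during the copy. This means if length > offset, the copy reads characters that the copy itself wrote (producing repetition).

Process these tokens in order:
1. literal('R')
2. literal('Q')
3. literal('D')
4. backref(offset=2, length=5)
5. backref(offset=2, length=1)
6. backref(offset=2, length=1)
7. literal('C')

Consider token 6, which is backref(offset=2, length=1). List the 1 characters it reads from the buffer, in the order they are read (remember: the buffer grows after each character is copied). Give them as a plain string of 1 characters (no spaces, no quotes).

Token 1: literal('R'). Output: "R"
Token 2: literal('Q'). Output: "RQ"
Token 3: literal('D'). Output: "RQD"
Token 4: backref(off=2, len=5) (overlapping!). Copied 'QDQDQ' from pos 1. Output: "RQDQDQDQ"
Token 5: backref(off=2, len=1). Copied 'D' from pos 6. Output: "RQDQDQDQD"
Token 6: backref(off=2, len=1). Buffer before: "RQDQDQDQD" (len 9)
  byte 1: read out[7]='Q', append. Buffer now: "RQDQDQDQDQ"

Answer: Q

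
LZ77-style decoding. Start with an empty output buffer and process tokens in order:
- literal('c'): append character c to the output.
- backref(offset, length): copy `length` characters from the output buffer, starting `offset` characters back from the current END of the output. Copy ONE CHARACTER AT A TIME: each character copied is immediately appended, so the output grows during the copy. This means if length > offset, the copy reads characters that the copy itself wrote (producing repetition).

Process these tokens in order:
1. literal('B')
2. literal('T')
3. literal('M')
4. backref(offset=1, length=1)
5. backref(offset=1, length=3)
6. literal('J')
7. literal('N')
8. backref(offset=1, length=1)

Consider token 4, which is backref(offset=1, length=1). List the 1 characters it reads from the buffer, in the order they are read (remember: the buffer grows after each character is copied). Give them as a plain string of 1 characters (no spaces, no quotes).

Token 1: literal('B'). Output: "B"
Token 2: literal('T'). Output: "BT"
Token 3: literal('M'). Output: "BTM"
Token 4: backref(off=1, len=1). Buffer before: "BTM" (len 3)
  byte 1: read out[2]='M', append. Buffer now: "BTMM"

Answer: M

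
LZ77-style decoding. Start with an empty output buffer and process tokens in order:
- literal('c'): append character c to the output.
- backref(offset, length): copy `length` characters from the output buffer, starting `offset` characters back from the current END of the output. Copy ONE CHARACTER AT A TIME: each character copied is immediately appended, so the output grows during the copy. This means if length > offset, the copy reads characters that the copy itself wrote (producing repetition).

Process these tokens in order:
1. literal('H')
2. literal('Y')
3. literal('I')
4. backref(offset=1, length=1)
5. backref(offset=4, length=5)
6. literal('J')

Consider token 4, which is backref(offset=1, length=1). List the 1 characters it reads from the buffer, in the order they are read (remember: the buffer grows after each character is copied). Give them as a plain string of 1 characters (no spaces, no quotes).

Answer: I

Derivation:
Token 1: literal('H'). Output: "H"
Token 2: literal('Y'). Output: "HY"
Token 3: literal('I'). Output: "HYI"
Token 4: backref(off=1, len=1). Buffer before: "HYI" (len 3)
  byte 1: read out[2]='I', append. Buffer now: "HYII"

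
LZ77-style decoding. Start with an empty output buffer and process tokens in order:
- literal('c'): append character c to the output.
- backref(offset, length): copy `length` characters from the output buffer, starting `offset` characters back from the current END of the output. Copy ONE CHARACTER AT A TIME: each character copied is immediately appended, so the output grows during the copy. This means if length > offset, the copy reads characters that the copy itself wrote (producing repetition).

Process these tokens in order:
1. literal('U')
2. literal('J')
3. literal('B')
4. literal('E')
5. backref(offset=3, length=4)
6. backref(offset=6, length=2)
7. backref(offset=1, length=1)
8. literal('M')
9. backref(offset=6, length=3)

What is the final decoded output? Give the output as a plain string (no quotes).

Answer: UJBEJBEJBEEMEJB

Derivation:
Token 1: literal('U'). Output: "U"
Token 2: literal('J'). Output: "UJ"
Token 3: literal('B'). Output: "UJB"
Token 4: literal('E'). Output: "UJBE"
Token 5: backref(off=3, len=4) (overlapping!). Copied 'JBEJ' from pos 1. Output: "UJBEJBEJ"
Token 6: backref(off=6, len=2). Copied 'BE' from pos 2. Output: "UJBEJBEJBE"
Token 7: backref(off=1, len=1). Copied 'E' from pos 9. Output: "UJBEJBEJBEE"
Token 8: literal('M'). Output: "UJBEJBEJBEEM"
Token 9: backref(off=6, len=3). Copied 'EJB' from pos 6. Output: "UJBEJBEJBEEMEJB"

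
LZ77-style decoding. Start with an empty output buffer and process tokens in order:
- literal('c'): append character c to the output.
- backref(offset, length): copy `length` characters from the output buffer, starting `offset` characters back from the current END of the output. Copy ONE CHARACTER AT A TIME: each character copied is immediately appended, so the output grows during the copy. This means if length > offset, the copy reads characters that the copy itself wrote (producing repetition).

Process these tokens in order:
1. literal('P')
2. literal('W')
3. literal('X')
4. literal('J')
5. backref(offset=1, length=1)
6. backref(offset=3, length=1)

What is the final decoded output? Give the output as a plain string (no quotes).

Token 1: literal('P'). Output: "P"
Token 2: literal('W'). Output: "PW"
Token 3: literal('X'). Output: "PWX"
Token 4: literal('J'). Output: "PWXJ"
Token 5: backref(off=1, len=1). Copied 'J' from pos 3. Output: "PWXJJ"
Token 6: backref(off=3, len=1). Copied 'X' from pos 2. Output: "PWXJJX"

Answer: PWXJJX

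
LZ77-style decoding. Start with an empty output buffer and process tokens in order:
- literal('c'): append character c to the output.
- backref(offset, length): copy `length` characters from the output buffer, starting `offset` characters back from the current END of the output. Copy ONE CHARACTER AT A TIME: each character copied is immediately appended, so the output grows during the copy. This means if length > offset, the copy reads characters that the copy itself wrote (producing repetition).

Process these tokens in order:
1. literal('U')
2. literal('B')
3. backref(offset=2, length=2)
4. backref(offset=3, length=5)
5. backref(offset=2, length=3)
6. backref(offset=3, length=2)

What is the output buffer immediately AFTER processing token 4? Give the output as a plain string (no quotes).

Answer: UBUBBUBBU

Derivation:
Token 1: literal('U'). Output: "U"
Token 2: literal('B'). Output: "UB"
Token 3: backref(off=2, len=2). Copied 'UB' from pos 0. Output: "UBUB"
Token 4: backref(off=3, len=5) (overlapping!). Copied 'BUBBU' from pos 1. Output: "UBUBBUBBU"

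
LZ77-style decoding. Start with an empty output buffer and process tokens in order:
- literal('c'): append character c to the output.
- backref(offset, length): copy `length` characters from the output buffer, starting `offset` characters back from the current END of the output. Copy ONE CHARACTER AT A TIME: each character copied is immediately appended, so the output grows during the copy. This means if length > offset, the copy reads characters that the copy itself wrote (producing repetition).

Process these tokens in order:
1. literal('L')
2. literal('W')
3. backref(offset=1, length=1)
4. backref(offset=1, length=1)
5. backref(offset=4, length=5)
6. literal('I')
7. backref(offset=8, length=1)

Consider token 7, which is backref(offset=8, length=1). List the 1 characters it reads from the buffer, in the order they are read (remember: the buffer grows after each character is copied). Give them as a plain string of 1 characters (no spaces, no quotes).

Answer: W

Derivation:
Token 1: literal('L'). Output: "L"
Token 2: literal('W'). Output: "LW"
Token 3: backref(off=1, len=1). Copied 'W' from pos 1. Output: "LWW"
Token 4: backref(off=1, len=1). Copied 'W' from pos 2. Output: "LWWW"
Token 5: backref(off=4, len=5) (overlapping!). Copied 'LWWWL' from pos 0. Output: "LWWWLWWWL"
Token 6: literal('I'). Output: "LWWWLWWWLI"
Token 7: backref(off=8, len=1). Buffer before: "LWWWLWWWLI" (len 10)
  byte 1: read out[2]='W', append. Buffer now: "LWWWLWWWLIW"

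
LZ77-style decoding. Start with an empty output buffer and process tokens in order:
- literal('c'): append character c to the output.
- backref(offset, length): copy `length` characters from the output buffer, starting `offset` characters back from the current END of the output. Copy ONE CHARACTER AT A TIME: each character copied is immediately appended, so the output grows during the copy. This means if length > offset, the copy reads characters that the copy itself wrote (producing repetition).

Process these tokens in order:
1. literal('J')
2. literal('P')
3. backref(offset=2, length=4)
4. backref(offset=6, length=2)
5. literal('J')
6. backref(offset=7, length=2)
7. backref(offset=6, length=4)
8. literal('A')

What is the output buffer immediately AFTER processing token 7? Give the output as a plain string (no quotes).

Token 1: literal('J'). Output: "J"
Token 2: literal('P'). Output: "JP"
Token 3: backref(off=2, len=4) (overlapping!). Copied 'JPJP' from pos 0. Output: "JPJPJP"
Token 4: backref(off=6, len=2). Copied 'JP' from pos 0. Output: "JPJPJPJP"
Token 5: literal('J'). Output: "JPJPJPJPJ"
Token 6: backref(off=7, len=2). Copied 'JP' from pos 2. Output: "JPJPJPJPJJP"
Token 7: backref(off=6, len=4). Copied 'PJPJ' from pos 5. Output: "JPJPJPJPJJPPJPJ"

Answer: JPJPJPJPJJPPJPJ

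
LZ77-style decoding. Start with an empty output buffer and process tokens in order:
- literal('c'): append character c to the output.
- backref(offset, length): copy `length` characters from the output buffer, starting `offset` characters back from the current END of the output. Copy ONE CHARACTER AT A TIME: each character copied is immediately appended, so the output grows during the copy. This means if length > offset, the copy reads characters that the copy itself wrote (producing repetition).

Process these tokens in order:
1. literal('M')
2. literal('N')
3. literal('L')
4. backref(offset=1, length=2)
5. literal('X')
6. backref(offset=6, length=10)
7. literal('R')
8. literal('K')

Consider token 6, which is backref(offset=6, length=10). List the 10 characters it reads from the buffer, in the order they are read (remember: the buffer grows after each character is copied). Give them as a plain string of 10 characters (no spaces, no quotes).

Token 1: literal('M'). Output: "M"
Token 2: literal('N'). Output: "MN"
Token 3: literal('L'). Output: "MNL"
Token 4: backref(off=1, len=2) (overlapping!). Copied 'LL' from pos 2. Output: "MNLLL"
Token 5: literal('X'). Output: "MNLLLX"
Token 6: backref(off=6, len=10). Buffer before: "MNLLLX" (len 6)
  byte 1: read out[0]='M', append. Buffer now: "MNLLLXM"
  byte 2: read out[1]='N', append. Buffer now: "MNLLLXMN"
  byte 3: read out[2]='L', append. Buffer now: "MNLLLXMNL"
  byte 4: read out[3]='L', append. Buffer now: "MNLLLXMNLL"
  byte 5: read out[4]='L', append. Buffer now: "MNLLLXMNLLL"
  byte 6: read out[5]='X', append. Buffer now: "MNLLLXMNLLLX"
  byte 7: read out[6]='M', append. Buffer now: "MNLLLXMNLLLXM"
  byte 8: read out[7]='N', append. Buffer now: "MNLLLXMNLLLXMN"
  byte 9: read out[8]='L', append. Buffer now: "MNLLLXMNLLLXMNL"
  byte 10: read out[9]='L', append. Buffer now: "MNLLLXMNLLLXMNLL"

Answer: MNLLLXMNLL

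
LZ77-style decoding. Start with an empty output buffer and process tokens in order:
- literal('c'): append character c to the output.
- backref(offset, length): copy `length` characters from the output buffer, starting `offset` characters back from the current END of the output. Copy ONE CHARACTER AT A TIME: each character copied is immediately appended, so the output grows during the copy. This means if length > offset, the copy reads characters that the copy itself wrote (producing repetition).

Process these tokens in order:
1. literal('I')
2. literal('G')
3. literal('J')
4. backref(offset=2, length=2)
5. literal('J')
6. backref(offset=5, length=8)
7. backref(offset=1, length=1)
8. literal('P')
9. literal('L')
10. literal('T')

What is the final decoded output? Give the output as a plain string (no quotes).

Answer: IGJGJJGJGJJGJGGPLT

Derivation:
Token 1: literal('I'). Output: "I"
Token 2: literal('G'). Output: "IG"
Token 3: literal('J'). Output: "IGJ"
Token 4: backref(off=2, len=2). Copied 'GJ' from pos 1. Output: "IGJGJ"
Token 5: literal('J'). Output: "IGJGJJ"
Token 6: backref(off=5, len=8) (overlapping!). Copied 'GJGJJGJG' from pos 1. Output: "IGJGJJGJGJJGJG"
Token 7: backref(off=1, len=1). Copied 'G' from pos 13. Output: "IGJGJJGJGJJGJGG"
Token 8: literal('P'). Output: "IGJGJJGJGJJGJGGP"
Token 9: literal('L'). Output: "IGJGJJGJGJJGJGGPL"
Token 10: literal('T'). Output: "IGJGJJGJGJJGJGGPLT"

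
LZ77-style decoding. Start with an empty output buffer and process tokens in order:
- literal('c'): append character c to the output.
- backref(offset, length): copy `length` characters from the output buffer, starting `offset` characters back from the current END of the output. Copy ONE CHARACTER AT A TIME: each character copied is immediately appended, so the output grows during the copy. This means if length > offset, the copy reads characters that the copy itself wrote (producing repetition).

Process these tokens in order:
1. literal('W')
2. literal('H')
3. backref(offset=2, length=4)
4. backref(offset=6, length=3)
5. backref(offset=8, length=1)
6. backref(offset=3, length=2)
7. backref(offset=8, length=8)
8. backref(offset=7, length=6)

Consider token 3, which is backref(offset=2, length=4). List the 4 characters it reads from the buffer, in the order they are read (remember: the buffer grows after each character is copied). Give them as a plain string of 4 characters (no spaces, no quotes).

Answer: WHWH

Derivation:
Token 1: literal('W'). Output: "W"
Token 2: literal('H'). Output: "WH"
Token 3: backref(off=2, len=4). Buffer before: "WH" (len 2)
  byte 1: read out[0]='W', append. Buffer now: "WHW"
  byte 2: read out[1]='H', append. Buffer now: "WHWH"
  byte 3: read out[2]='W', append. Buffer now: "WHWHW"
  byte 4: read out[3]='H', append. Buffer now: "WHWHWH"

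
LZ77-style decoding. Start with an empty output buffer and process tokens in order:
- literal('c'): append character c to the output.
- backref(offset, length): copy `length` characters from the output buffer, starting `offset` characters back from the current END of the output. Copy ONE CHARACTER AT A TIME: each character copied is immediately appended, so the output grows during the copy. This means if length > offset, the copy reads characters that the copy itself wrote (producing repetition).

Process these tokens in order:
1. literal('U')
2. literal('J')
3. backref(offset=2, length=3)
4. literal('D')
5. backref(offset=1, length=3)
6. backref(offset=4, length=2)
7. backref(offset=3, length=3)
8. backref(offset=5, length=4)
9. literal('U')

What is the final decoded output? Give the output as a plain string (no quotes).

Token 1: literal('U'). Output: "U"
Token 2: literal('J'). Output: "UJ"
Token 3: backref(off=2, len=3) (overlapping!). Copied 'UJU' from pos 0. Output: "UJUJU"
Token 4: literal('D'). Output: "UJUJUD"
Token 5: backref(off=1, len=3) (overlapping!). Copied 'DDD' from pos 5. Output: "UJUJUDDDD"
Token 6: backref(off=4, len=2). Copied 'DD' from pos 5. Output: "UJUJUDDDDDD"
Token 7: backref(off=3, len=3). Copied 'DDD' from pos 8. Output: "UJUJUDDDDDDDDD"
Token 8: backref(off=5, len=4). Copied 'DDDD' from pos 9. Output: "UJUJUDDDDDDDDDDDDD"
Token 9: literal('U'). Output: "UJUJUDDDDDDDDDDDDDU"

Answer: UJUJUDDDDDDDDDDDDDU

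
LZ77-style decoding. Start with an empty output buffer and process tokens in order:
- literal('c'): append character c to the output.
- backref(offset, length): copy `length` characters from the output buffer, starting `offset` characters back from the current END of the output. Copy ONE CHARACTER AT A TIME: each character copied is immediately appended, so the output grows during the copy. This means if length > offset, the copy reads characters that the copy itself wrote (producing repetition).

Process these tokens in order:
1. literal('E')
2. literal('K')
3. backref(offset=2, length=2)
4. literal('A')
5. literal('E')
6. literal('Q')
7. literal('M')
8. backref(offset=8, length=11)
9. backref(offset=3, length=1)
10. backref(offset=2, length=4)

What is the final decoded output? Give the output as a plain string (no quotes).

Token 1: literal('E'). Output: "E"
Token 2: literal('K'). Output: "EK"
Token 3: backref(off=2, len=2). Copied 'EK' from pos 0. Output: "EKEK"
Token 4: literal('A'). Output: "EKEKA"
Token 5: literal('E'). Output: "EKEKAE"
Token 6: literal('Q'). Output: "EKEKAEQ"
Token 7: literal('M'). Output: "EKEKAEQM"
Token 8: backref(off=8, len=11) (overlapping!). Copied 'EKEKAEQMEKE' from pos 0. Output: "EKEKAEQMEKEKAEQMEKE"
Token 9: backref(off=3, len=1). Copied 'E' from pos 16. Output: "EKEKAEQMEKEKAEQMEKEE"
Token 10: backref(off=2, len=4) (overlapping!). Copied 'EEEE' from pos 18. Output: "EKEKAEQMEKEKAEQMEKEEEEEE"

Answer: EKEKAEQMEKEKAEQMEKEEEEEE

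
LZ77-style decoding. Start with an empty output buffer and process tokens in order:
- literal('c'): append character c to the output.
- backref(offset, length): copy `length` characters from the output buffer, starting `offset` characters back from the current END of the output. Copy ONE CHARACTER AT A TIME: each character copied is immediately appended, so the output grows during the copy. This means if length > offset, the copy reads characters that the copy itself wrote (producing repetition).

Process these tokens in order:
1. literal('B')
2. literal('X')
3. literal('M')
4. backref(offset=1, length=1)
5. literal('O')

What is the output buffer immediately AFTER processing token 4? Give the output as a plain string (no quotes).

Answer: BXMM

Derivation:
Token 1: literal('B'). Output: "B"
Token 2: literal('X'). Output: "BX"
Token 3: literal('M'). Output: "BXM"
Token 4: backref(off=1, len=1). Copied 'M' from pos 2. Output: "BXMM"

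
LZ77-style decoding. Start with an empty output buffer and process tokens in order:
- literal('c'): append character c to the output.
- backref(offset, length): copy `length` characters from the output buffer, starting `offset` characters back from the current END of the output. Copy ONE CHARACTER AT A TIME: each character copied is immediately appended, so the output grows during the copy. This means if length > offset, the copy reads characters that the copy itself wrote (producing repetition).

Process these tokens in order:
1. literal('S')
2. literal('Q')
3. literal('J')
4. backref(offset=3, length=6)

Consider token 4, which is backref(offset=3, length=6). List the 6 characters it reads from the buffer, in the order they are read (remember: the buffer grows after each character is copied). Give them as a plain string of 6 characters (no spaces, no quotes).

Answer: SQJSQJ

Derivation:
Token 1: literal('S'). Output: "S"
Token 2: literal('Q'). Output: "SQ"
Token 3: literal('J'). Output: "SQJ"
Token 4: backref(off=3, len=6). Buffer before: "SQJ" (len 3)
  byte 1: read out[0]='S', append. Buffer now: "SQJS"
  byte 2: read out[1]='Q', append. Buffer now: "SQJSQ"
  byte 3: read out[2]='J', append. Buffer now: "SQJSQJ"
  byte 4: read out[3]='S', append. Buffer now: "SQJSQJS"
  byte 5: read out[4]='Q', append. Buffer now: "SQJSQJSQ"
  byte 6: read out[5]='J', append. Buffer now: "SQJSQJSQJ"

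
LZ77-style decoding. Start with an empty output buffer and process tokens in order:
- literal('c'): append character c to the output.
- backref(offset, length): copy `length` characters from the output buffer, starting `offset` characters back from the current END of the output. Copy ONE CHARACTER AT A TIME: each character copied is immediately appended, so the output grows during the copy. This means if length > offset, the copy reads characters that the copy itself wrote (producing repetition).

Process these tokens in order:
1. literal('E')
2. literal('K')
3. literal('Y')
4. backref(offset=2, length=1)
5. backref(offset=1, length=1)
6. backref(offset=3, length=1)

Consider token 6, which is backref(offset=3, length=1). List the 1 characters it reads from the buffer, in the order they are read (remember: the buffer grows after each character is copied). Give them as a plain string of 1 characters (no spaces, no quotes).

Token 1: literal('E'). Output: "E"
Token 2: literal('K'). Output: "EK"
Token 3: literal('Y'). Output: "EKY"
Token 4: backref(off=2, len=1). Copied 'K' from pos 1. Output: "EKYK"
Token 5: backref(off=1, len=1). Copied 'K' from pos 3. Output: "EKYKK"
Token 6: backref(off=3, len=1). Buffer before: "EKYKK" (len 5)
  byte 1: read out[2]='Y', append. Buffer now: "EKYKKY"

Answer: Y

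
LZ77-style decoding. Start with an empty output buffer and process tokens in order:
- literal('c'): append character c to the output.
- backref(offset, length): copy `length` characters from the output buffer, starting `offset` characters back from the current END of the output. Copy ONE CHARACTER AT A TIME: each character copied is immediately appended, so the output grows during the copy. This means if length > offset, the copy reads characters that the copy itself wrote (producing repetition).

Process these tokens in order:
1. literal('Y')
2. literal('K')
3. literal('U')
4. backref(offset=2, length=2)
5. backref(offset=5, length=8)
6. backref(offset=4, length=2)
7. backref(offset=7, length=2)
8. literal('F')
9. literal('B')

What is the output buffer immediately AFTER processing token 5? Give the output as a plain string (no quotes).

Answer: YKUKUYKUKUYKU

Derivation:
Token 1: literal('Y'). Output: "Y"
Token 2: literal('K'). Output: "YK"
Token 3: literal('U'). Output: "YKU"
Token 4: backref(off=2, len=2). Copied 'KU' from pos 1. Output: "YKUKU"
Token 5: backref(off=5, len=8) (overlapping!). Copied 'YKUKUYKU' from pos 0. Output: "YKUKUYKUKUYKU"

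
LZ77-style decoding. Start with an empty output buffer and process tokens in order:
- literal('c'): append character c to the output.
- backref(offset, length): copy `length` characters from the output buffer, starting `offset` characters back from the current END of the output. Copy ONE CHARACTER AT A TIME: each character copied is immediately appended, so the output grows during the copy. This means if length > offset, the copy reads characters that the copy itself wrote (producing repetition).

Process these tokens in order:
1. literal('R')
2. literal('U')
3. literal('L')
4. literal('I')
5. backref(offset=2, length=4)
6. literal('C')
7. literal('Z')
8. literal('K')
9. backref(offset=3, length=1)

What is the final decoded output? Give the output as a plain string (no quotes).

Answer: RULILILICZKC

Derivation:
Token 1: literal('R'). Output: "R"
Token 2: literal('U'). Output: "RU"
Token 3: literal('L'). Output: "RUL"
Token 4: literal('I'). Output: "RULI"
Token 5: backref(off=2, len=4) (overlapping!). Copied 'LILI' from pos 2. Output: "RULILILI"
Token 6: literal('C'). Output: "RULILILIC"
Token 7: literal('Z'). Output: "RULILILICZ"
Token 8: literal('K'). Output: "RULILILICZK"
Token 9: backref(off=3, len=1). Copied 'C' from pos 8. Output: "RULILILICZKC"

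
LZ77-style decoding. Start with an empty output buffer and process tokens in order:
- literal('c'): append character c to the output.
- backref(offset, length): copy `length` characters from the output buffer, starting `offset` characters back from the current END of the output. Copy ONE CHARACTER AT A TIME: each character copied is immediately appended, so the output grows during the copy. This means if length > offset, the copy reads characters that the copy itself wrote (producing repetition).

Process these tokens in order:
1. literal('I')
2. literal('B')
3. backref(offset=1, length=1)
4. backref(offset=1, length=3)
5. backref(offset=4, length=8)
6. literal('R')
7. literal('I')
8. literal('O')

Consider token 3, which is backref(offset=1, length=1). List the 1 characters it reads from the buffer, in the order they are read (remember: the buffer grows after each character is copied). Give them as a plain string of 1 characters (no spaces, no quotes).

Answer: B

Derivation:
Token 1: literal('I'). Output: "I"
Token 2: literal('B'). Output: "IB"
Token 3: backref(off=1, len=1). Buffer before: "IB" (len 2)
  byte 1: read out[1]='B', append. Buffer now: "IBB"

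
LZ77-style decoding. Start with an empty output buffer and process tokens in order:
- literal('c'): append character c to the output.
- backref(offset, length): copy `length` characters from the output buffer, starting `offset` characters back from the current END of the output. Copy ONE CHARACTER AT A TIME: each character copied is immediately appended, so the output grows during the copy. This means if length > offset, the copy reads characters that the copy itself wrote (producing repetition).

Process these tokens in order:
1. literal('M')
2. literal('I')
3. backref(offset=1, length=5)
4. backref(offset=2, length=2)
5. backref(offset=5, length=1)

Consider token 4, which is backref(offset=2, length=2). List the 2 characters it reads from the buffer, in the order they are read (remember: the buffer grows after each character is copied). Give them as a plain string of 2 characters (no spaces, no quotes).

Answer: II

Derivation:
Token 1: literal('M'). Output: "M"
Token 2: literal('I'). Output: "MI"
Token 3: backref(off=1, len=5) (overlapping!). Copied 'IIIII' from pos 1. Output: "MIIIIII"
Token 4: backref(off=2, len=2). Buffer before: "MIIIIII" (len 7)
  byte 1: read out[5]='I', append. Buffer now: "MIIIIIII"
  byte 2: read out[6]='I', append. Buffer now: "MIIIIIIII"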